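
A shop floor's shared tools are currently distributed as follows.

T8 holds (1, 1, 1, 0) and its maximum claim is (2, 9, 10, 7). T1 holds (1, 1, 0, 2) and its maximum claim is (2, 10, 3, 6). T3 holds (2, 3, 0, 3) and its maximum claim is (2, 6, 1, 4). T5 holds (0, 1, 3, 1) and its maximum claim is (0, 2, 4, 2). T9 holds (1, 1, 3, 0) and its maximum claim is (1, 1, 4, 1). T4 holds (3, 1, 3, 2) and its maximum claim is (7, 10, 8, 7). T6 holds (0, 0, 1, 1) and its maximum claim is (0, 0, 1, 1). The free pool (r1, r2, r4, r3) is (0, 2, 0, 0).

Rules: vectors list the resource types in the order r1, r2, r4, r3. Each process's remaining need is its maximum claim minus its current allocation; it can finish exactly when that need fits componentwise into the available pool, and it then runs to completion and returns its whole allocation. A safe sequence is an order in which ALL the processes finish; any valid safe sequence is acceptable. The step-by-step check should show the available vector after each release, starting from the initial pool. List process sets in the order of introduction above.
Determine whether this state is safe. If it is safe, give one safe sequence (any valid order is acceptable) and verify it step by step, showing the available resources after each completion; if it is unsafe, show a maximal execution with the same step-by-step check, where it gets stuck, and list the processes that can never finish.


The state is UNSAFE.
Key observation: the pool after T6, T5, T9, T3 is (3, 7, 7, 5); every surviving request exceeds it in r2, so progress ends there.
A maximal execution: T6, T5, T9, T3 — then nothing else fits. Walking it through:
  pool = (0, 2, 0, 0)
  run T6 (needs (0, 0, 0, 0), free (0, 2, 0, 0)); after release of (0, 0, 1, 1) the pool is (0, 2, 1, 1)
  run T5 (needs (0, 1, 1, 1), free (0, 2, 1, 1)); after release of (0, 1, 3, 1) the pool is (0, 3, 4, 2)
  run T9 (needs (0, 0, 1, 1), free (0, 3, 4, 2)); after release of (1, 1, 3, 0) the pool is (1, 4, 7, 2)
  run T3 (needs (0, 3, 1, 1), free (1, 4, 7, 2)); after release of (2, 3, 0, 3) the pool is (3, 7, 7, 5)
  T8 still needs (1, 8, 9, 7) but only (3, 7, 7, 5) is free — short on r2, r4 and r3
  T1 still needs (1, 9, 3, 4) but only (3, 7, 7, 5) is free — short on r2
  T4 still needs (4, 9, 5, 5) but only (3, 7, 7, 5) is free — short on r1 and r2
Processes that can never finish: T8, T1 and T4.


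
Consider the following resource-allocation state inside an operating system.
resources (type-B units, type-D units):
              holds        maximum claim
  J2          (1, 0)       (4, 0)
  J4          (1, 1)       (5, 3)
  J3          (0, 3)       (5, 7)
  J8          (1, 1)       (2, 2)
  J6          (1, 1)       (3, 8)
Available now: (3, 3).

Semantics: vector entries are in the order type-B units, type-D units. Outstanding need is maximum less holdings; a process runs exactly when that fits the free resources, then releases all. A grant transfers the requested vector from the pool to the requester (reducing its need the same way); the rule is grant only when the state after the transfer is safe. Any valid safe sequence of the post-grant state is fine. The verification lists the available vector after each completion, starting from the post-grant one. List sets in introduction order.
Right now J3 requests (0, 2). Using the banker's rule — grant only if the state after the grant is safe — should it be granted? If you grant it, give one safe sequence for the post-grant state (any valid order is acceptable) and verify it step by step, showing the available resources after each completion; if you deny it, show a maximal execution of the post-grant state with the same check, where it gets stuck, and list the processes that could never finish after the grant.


GRANT. The post-grant state is safe; one safe sequence: J8, J4, J2, J3, J6.
Key observation: (3, 1) free after granting still covers J8 first, and each release covers the next.
Check on the post-grant state, step by step:
  pool = (3, 1)
  J8 needs (1, 1) <= (3, 1) -> finishes; pool += (1, 1) = (4, 2)
  J4 needs (4, 2) <= (4, 2) -> finishes; pool += (1, 1) = (5, 3)
  J2 needs (3, 0) <= (5, 3) -> finishes; pool += (1, 0) = (6, 3)
  J3 needs (5, 2) <= (6, 3) -> finishes; pool += (0, 5) = (6, 8)
  J6 needs (2, 7) <= (6, 8) -> finishes; pool += (1, 1) = (7, 9)


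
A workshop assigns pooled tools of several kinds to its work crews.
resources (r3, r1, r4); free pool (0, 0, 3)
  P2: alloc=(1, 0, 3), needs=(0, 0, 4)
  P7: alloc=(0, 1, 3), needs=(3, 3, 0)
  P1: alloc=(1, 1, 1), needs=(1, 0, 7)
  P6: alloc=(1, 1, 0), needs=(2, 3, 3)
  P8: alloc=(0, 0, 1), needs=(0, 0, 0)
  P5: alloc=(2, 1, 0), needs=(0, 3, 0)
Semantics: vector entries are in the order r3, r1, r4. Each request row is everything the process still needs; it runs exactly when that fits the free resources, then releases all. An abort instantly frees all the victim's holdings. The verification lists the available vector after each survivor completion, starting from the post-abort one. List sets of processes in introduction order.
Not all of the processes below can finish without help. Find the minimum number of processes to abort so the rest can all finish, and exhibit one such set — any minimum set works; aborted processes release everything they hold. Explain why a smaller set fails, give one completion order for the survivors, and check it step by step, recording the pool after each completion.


Abort P6 and P5.
Key observation: the returned (3, 2, 0) from P6 and P5 is what brings P7 — unrunnable before, under any order — into play at step 4.
Why nothing smaller works — every single abort fails: P2 alone leaves P7 blocked (short on r3 and r1); P7 alone leaves P6 blocked (short on r1); P1 alone leaves P7 blocked (short on r3 and r1); P6 alone leaves P7 blocked (short on r1); P8 alone leaves P7 blocked (short on r3 and r1); P5 alone leaves P7 blocked (short on r1).
Survivors finish in the order: P8, P2, P1, P7. Walking it through (pool after the aborts first):
  pool = (3, 2, 3)
  P8 needs (0, 0, 0) <= (3, 2, 3) -> finishes; pool += (0, 0, 1) = (3, 2, 4)
  P2 needs (0, 0, 4) <= (3, 2, 4) -> finishes; pool += (1, 0, 3) = (4, 2, 7)
  P1 needs (1, 0, 7) <= (4, 2, 7) -> finishes; pool += (1, 1, 1) = (5, 3, 8)
  P7 needs (3, 3, 0) <= (5, 3, 8) -> finishes; pool += (0, 1, 3) = (5, 4, 11)


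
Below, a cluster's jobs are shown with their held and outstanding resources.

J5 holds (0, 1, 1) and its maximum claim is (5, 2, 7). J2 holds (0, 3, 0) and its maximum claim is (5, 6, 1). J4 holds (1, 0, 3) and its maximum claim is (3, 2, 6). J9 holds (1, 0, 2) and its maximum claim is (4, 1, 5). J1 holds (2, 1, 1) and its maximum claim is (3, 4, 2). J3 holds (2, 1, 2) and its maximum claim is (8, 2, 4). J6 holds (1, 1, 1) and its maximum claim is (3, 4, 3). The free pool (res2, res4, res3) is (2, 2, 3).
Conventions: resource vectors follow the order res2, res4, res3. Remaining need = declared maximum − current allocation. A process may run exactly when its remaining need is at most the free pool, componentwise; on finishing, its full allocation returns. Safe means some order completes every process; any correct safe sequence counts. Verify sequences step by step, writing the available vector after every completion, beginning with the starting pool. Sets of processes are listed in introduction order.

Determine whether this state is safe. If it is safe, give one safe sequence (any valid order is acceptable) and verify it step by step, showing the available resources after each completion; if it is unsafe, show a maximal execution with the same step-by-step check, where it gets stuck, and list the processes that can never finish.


UNSAFE — no complete ordering exists.
Key observation: after J4, J9 the pool peaks at (4, 2, 8), and each blocked process is short somewhere: J5 on res2; J2 on res2, res4; J1 on res4; J3 on res2; J6 on res4.
Going as far as possible: J4, J9; after that, nothing fits. Walking it through:
  pool = (2, 2, 3)
  run J4 (needs (2, 2, 3), free (2, 2, 3)); after release of (1, 0, 3) the pool is (3, 2, 6)
  run J9 (needs (3, 1, 3), free (3, 2, 6)); after release of (1, 0, 2) the pool is (4, 2, 8)
  J5 cannot run: need (5, 1, 6) vs free (4, 2, 8) (insufficient res2)
  J2 cannot run: need (5, 3, 1) vs free (4, 2, 8) (insufficient res2 and res4)
  J1 cannot run: need (1, 3, 1) vs free (4, 2, 8) (insufficient res4)
  J3 cannot run: need (6, 1, 2) vs free (4, 2, 8) (insufficient res2)
  J6 cannot run: need (2, 3, 2) vs free (4, 2, 8) (insufficient res4)
Processes that can never finish: J5, J2, J1, J3 and J6.


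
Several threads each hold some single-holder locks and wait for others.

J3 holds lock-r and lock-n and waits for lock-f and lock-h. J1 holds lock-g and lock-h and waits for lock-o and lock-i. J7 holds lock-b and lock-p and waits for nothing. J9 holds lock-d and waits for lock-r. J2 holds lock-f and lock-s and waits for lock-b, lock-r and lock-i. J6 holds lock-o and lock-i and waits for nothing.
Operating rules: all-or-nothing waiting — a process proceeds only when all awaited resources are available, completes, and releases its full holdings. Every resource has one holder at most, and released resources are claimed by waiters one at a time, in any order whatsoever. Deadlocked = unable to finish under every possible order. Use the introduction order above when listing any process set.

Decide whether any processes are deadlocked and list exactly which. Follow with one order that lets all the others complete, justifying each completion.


Deadlocked set: J3, J9 and J2.
Key observation: the wait chain closes on itself along J3 -> J2 -> J3; J9 waits into the deadlock from upstream.
The rest can finish in the order J7, J6, J1.
Step-by-step check:
  J7: no waits; runs immediately, freeing lock-b and lock-p
  J6: no waits; runs immediately, freeing lock-o and lock-i
  J1: everything it awaited (lock-o and lock-i) is free; runs, freeing lock-g and lock-h


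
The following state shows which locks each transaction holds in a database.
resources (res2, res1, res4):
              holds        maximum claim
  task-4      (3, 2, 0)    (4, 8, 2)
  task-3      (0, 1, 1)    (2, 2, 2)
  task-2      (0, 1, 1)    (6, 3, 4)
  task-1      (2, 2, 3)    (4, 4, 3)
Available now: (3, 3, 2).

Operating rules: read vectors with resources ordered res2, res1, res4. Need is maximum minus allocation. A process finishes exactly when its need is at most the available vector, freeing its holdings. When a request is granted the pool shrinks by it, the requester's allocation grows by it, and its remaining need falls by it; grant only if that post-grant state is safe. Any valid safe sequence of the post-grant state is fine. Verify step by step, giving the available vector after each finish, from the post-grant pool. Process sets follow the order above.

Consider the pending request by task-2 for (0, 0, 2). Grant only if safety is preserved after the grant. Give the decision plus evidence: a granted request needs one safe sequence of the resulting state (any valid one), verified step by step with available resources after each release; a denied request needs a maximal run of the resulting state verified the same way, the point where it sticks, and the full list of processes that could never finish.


GRANT. The post-grant state is safe; one safe sequence: task-1, task-3, task-4, task-2.
Key observation: granting shrinks the pool to (3, 3, 0), yet task-1 still fits and the chain goes through.
Verifying the post-grant state step by step:
  pool = (3, 3, 0)
  task-1 needs (2, 2, 0) <= (3, 3, 0) -> finishes; pool += (2, 2, 3) = (5, 5, 3)
  task-3 needs (2, 1, 1) <= (5, 5, 3) -> finishes; pool += (0, 1, 1) = (5, 6, 4)
  task-4 needs (1, 6, 2) <= (5, 6, 4) -> finishes; pool += (3, 2, 0) = (8, 8, 4)
  task-2 needs (6, 2, 1) <= (8, 8, 4) -> finishes; pool += (0, 1, 3) = (8, 9, 7)


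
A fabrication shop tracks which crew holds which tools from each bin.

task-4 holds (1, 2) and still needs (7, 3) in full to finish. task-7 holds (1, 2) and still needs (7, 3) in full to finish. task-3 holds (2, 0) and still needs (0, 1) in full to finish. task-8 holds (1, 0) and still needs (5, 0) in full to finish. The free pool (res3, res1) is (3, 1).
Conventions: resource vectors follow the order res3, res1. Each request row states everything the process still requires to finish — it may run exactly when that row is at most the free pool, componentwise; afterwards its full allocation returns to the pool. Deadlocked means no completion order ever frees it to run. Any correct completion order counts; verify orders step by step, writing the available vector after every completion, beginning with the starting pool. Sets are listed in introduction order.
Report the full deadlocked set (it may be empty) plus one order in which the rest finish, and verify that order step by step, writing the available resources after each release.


The deadlocked set is task-4 and task-7.
Key observation: the pool after task-3, task-8 is (6, 1); every surviving request exceeds it in res3, so progress ends there.
A valid finishing order for the others: task-3, task-8. Walking it through:
  pool = (3, 1)
  task-3 needs (0, 1) <= (3, 1) -> finishes; pool += (2, 0) = (5, 1)
  task-8 needs (5, 0) <= (5, 1) -> finishes; pool += (1, 0) = (6, 1)
The blocked processes can never fit:
  task-4 still needs (7, 3) but only (6, 1) is free — short on res3 and res1
  task-7 still needs (7, 3) but only (6, 1) is free — short on res3 and res1


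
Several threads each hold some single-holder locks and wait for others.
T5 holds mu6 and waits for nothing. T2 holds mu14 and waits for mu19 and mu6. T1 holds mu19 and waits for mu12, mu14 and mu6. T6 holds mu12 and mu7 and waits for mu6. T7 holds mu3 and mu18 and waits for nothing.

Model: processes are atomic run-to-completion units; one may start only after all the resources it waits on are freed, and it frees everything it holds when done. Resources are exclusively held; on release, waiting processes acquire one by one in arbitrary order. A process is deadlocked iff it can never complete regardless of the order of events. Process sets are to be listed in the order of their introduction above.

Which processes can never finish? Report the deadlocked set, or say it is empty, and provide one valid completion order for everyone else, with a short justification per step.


Deadlocked: T2 and T1.
Key observation: the knot is the closed ring of waits T2 -> T1 -> T2; no other process is dragged down with it.
A valid finishing order for the others: T5, T7, T6.
Check, step by step:
  T5 waits on nothing -> runs at once and releases mu6
  T7 waits on nothing -> runs at once and releases mu3 and mu18
  T6: everything it awaited (mu6) is free; runs, freeing mu12 and mu7


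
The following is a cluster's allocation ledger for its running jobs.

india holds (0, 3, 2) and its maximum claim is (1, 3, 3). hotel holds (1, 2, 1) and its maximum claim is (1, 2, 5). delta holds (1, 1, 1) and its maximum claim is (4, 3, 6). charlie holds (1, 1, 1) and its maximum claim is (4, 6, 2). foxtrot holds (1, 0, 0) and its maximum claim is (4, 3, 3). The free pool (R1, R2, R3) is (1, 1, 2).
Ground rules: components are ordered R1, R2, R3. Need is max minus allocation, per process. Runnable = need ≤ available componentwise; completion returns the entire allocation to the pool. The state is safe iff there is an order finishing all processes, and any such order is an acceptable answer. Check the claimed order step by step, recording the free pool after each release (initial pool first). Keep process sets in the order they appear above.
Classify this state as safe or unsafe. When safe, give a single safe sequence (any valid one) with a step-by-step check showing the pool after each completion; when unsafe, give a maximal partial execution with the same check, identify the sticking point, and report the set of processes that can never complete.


The state is UNSAFE.
Key observation: R1 is the bottleneck — with india, hotel done the pool holds (2, 6, 5), short of every remaining need.
A maximal execution: india, hotel — then nothing else fits. Step-by-step check:
  pool = (1, 1, 2)
  india needs (1, 0, 1) <= (1, 1, 2) -> finishes; pool += (0, 3, 2) = (1, 4, 4)
  hotel needs (0, 0, 4) <= (1, 4, 4) -> finishes; pool += (1, 2, 1) = (2, 6, 5)
  delta cannot run: need (3, 2, 5) vs free (2, 6, 5) (insufficient R1)
  charlie cannot run: need (3, 5, 1) vs free (2, 6, 5) (insufficient R1)
  foxtrot cannot run: need (3, 3, 3) vs free (2, 6, 5) (insufficient R1)
Processes that can never finish: delta, charlie and foxtrot.


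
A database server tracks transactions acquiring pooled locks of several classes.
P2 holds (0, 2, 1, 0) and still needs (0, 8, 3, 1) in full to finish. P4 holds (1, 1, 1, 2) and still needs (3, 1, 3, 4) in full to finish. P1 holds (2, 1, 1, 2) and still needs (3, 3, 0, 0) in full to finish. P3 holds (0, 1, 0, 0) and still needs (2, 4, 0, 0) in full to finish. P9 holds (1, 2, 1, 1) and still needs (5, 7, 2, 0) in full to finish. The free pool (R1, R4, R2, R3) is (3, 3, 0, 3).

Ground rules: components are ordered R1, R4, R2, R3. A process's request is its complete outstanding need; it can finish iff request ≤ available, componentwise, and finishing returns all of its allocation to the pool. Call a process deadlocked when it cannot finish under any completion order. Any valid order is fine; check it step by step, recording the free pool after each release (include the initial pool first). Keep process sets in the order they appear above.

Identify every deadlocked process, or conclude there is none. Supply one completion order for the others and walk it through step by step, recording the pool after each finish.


Deadlocked: P2, P4 and P9.
Key observation: the wall is R2: completing P1, P3 brings the pool only to (5, 5, 1, 5), and all the rest need more.
The rest can finish in the order P1, P3. Step-by-step check:
  pool = (3, 3, 0, 3)
  P1: need (3, 3, 0, 0) fits (3, 3, 0, 3); releases (2, 1, 1, 2), pool now (5, 4, 1, 5)
  P3: need (2, 4, 0, 0) fits (5, 4, 1, 5); releases (0, 1, 0, 0), pool now (5, 5, 1, 5)
None of the blocked processes ever fits:
  P2 still needs (0, 8, 3, 1) but only (5, 5, 1, 5) is free — short on R4 and R2
  P4 still needs (3, 1, 3, 4) but only (5, 5, 1, 5) is free — short on R2
  P9 still needs (5, 7, 2, 0) but only (5, 5, 1, 5) is free — short on R4 and R2


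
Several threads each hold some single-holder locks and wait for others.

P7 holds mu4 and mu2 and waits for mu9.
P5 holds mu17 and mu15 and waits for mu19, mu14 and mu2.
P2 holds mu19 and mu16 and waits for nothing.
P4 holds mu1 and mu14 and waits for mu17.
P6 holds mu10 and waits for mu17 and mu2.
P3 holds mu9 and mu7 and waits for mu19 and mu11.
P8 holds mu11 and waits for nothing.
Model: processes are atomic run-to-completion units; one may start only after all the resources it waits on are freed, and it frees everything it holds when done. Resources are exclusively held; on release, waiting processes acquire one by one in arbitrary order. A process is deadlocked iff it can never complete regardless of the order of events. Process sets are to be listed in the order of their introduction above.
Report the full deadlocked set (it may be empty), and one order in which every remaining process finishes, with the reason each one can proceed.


Deadlocked set: P5, P4 and P6.
Key observation: nobody on the ring P5 -> P4 -> P5 can start until another member finishes, which never happens; P6 waits into the deadlock from upstream.
One completion order for the rest: P8, P2, P3, P7.
Step-by-step check:
  run P8 (it waits on nothing); releases mu11
  run P2 (it waits on nothing); releases mu19 and mu16
  P3: everything it awaited (mu19 and mu11) is free; runs, freeing mu9 and mu7
  P7: everything it awaited (mu9) is free; runs, freeing mu4 and mu2


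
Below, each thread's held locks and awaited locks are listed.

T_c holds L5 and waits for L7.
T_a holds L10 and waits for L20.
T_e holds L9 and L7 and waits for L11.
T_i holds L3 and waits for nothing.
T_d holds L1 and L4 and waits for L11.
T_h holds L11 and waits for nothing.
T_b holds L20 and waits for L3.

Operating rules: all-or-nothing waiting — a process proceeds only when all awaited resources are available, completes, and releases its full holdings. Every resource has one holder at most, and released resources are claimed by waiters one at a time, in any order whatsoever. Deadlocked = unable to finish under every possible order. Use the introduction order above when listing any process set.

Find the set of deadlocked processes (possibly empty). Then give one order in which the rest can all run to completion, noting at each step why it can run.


The deadlocked set is empty.
Key observation: the wait graph is acyclic; completion cascades from the unblocked processes through everyone else.
The rest can finish in the order T_h, T_e, T_i, T_c, T_d, T_b, T_a.
Check, step by step:
  T_h waits on nothing -> runs at once and releases L11
  T_e: everything it awaited (L11) is free; runs, freeing L9 and L7
  T_i waits on nothing -> runs at once and releases L3
  T_c: everything it awaited (L7) is free; runs, freeing L5
  T_d: everything it awaited (L11) is free; runs, freeing L1 and L4
  T_b: everything it awaited (L3) is free; runs, freeing L20
  T_a: everything it awaited (L20) is free; runs, freeing L10


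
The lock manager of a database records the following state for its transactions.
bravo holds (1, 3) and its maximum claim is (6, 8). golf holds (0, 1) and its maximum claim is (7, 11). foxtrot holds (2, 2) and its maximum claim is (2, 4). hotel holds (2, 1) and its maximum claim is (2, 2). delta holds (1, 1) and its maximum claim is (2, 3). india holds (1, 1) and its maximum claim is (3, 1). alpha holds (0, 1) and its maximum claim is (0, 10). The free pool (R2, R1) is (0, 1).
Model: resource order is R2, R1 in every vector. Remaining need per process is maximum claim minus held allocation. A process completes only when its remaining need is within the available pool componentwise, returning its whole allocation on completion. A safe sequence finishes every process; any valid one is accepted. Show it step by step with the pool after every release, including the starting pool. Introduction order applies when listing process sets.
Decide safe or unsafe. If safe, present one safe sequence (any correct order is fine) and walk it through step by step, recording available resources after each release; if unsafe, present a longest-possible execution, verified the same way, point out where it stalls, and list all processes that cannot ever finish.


The state is SAFE; one workable sequence: hotel, delta, india, foxtrot, bravo, alpha, golf.
Key observation: hotel is the earliest step where a requested resource binds exactly: need (0, 1), pool (0, 1) at its turn.
Verifying each step:
  pool = (0, 1)
  run hotel (needs (0, 1), free (0, 1)); after release of (2, 1) the pool is (2, 2)
  run delta (needs (1, 2), free (2, 2)); after release of (1, 1) the pool is (3, 3)
  run india (needs (2, 0), free (3, 3)); after release of (1, 1) the pool is (4, 4)
  run foxtrot (needs (0, 2), free (4, 4)); after release of (2, 2) the pool is (6, 6)
  run bravo (needs (5, 5), free (6, 6)); after release of (1, 3) the pool is (7, 9)
  run alpha (needs (0, 9), free (7, 9)); after release of (0, 1) the pool is (7, 10)
  run golf (needs (7, 10), free (7, 10)); after release of (0, 1) the pool is (7, 11)


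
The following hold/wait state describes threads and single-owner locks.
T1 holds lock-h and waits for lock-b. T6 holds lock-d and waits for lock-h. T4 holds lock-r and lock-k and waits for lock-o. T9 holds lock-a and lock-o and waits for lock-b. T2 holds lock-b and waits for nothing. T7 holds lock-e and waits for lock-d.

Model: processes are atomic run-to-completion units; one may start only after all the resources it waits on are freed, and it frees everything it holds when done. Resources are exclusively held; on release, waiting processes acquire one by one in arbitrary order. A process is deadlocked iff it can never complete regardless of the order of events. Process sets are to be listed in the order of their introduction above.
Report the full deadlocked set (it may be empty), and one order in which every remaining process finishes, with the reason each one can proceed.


Nothing here is deadlocked.
Key observation: every chain of waits terminates; starting from the processes that wait on nothing, all the rest unlock in turn.
The rest can finish in the order T2, T9, T4, T1, T6, T7.
Verifying each step:
  run T2 (it waits on nothing); releases lock-b
  run T9 (all its waits — lock-b — are resolved); releases lock-a and lock-o
  run T4 (all its waits — lock-o — are resolved); releases lock-r and lock-k
  run T1 (all its waits — lock-b — are resolved); releases lock-h
  run T6 (all its waits — lock-h — are resolved); releases lock-d
  run T7 (all its waits — lock-d — are resolved); releases lock-e


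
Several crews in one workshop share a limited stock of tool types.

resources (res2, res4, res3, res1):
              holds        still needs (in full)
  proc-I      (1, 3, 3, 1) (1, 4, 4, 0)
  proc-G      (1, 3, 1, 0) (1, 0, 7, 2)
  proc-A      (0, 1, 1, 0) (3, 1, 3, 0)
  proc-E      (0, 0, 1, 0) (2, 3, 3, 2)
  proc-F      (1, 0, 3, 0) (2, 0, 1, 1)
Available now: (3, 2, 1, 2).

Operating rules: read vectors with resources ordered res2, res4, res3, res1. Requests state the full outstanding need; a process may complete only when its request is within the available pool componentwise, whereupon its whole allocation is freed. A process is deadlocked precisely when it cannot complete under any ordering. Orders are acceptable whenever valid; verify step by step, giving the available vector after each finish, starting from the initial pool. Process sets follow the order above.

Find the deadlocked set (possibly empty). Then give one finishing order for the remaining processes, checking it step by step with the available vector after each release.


Deadlocked: proc-I and proc-G.
Key observation: after proc-F, proc-A, proc-E the pool peaks at (4, 3, 6, 2), and each blocked process is short somewhere: proc-I on res4; proc-G on res3.
A valid finishing order for the others: proc-F, proc-A, proc-E. Step-by-step check:
  pool = (3, 2, 1, 2)
  proc-F: need (2, 0, 1, 1) fits (3, 2, 1, 2); releases (1, 0, 3, 0), pool now (4, 2, 4, 2)
  proc-A: need (3, 1, 3, 0) fits (4, 2, 4, 2); releases (0, 1, 1, 0), pool now (4, 3, 5, 2)
  proc-E: need (2, 3, 3, 2) fits (4, 3, 5, 2); releases (0, 0, 1, 0), pool now (4, 3, 6, 2)
None of the blocked processes ever fits:
  proc-I still needs (1, 4, 4, 0) but only (4, 3, 6, 2) is free — short on res4
  proc-G still needs (1, 0, 7, 2) but only (4, 3, 6, 2) is free — short on res3


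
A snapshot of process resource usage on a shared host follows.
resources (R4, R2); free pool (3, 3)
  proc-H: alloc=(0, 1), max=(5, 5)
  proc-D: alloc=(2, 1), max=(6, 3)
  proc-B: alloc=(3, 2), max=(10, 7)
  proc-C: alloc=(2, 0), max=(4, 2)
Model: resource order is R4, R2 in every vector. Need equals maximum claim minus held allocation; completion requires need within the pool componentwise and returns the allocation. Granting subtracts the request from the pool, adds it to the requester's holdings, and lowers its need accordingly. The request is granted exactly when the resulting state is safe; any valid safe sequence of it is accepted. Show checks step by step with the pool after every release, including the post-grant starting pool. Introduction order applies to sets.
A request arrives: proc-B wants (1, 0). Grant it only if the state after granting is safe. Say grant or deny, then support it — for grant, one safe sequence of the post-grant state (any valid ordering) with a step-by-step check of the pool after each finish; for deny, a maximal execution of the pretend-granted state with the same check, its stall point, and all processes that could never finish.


GRANT — the state after the grant stays safe, e.g. via proc-C, proc-D, proc-H, proc-B.
Key observation: the transfer keeps a workable pool ((2, 3)); proc-C starts the safe sequence.
Check on the post-grant state, step by step:
  pool = (2, 3)
  run proc-C (needs (2, 2), free (2, 3)); after release of (2, 0) the pool is (4, 3)
  run proc-D (needs (4, 2), free (4, 3)); after release of (2, 1) the pool is (6, 4)
  run proc-H (needs (5, 4), free (6, 4)); after release of (0, 1) the pool is (6, 5)
  run proc-B (needs (6, 5), free (6, 5)); after release of (4, 2) the pool is (10, 7)


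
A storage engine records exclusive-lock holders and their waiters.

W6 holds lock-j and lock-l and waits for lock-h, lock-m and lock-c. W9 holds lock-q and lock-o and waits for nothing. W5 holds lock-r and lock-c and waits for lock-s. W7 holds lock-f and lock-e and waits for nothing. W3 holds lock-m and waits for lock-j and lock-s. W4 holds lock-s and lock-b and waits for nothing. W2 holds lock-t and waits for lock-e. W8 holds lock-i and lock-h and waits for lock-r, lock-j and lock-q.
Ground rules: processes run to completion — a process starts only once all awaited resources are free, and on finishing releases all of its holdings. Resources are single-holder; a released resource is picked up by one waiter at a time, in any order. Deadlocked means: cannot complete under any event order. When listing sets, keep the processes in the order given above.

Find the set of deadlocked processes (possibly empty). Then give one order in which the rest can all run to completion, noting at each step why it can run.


Deadlocked: W6, W3 and W8.
Key observation: the waits loop around W6 -> W3 -> W6 with no way out; W8 is caught in further circular waits.
The rest can finish in the order W4, W7, W9, W2, W5.
Step-by-step check:
  run W4 (it waits on nothing); releases lock-s and lock-b
  run W7 (it waits on nothing); releases lock-f and lock-e
  run W9 (it waits on nothing); releases lock-q and lock-o
  W2: everything it awaited (lock-e) is free; runs, freeing lock-t
  W5: everything it awaited (lock-s) is free; runs, freeing lock-r and lock-c


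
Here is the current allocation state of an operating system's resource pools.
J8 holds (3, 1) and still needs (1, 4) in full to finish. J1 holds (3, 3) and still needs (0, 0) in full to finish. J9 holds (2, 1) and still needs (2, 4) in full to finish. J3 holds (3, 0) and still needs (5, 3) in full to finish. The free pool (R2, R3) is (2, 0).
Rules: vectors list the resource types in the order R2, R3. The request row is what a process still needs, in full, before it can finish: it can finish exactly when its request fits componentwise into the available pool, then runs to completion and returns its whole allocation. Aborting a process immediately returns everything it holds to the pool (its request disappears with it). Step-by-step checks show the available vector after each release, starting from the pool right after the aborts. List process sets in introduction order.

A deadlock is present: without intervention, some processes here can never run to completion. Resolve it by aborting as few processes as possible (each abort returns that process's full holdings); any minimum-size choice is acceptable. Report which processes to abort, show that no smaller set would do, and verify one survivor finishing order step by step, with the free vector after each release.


The answer: abort J8.
Key observation: J9 had no path to completion before; after the abort of J8 ((3, 1) returned), step 2 is where it fits.
Why nothing smaller works: aborting no one leaves the state deadlocked as given.
One survivor order: J1, J9, J3. Step-by-step check (post-abort pool first):
  pool = (5, 1)
  run J1 (needs (0, 0), free (5, 1)); after release of (3, 3) the pool is (8, 4)
  run J9 (needs (2, 4), free (8, 4)); after release of (2, 1) the pool is (10, 5)
  run J3 (needs (5, 3), free (10, 5)); after release of (3, 0) the pool is (13, 5)


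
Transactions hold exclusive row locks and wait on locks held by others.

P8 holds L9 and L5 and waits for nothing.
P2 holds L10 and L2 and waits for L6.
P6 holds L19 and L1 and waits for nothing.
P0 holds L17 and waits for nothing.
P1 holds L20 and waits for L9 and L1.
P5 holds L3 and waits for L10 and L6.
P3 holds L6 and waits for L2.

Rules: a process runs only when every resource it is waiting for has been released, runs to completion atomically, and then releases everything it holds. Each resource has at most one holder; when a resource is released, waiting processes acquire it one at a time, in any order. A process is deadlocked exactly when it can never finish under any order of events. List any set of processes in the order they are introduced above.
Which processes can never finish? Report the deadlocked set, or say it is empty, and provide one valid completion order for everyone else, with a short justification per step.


Deadlocked: P2, P5 and P3.
Key observation: nobody on the ring P2 -> P3 -> P2 can start until another member finishes, which never happens; P5 waits into the deadlock from upstream.
The rest can finish in the order P6, P0, P8, P1.
Check, step by step:
  P6 waits on nothing -> runs at once and releases L19 and L1
  P0 waits on nothing -> runs at once and releases L17
  P8 waits on nothing -> runs at once and releases L9 and L5
  P1: everything it awaited (L9 and L1) is free; runs, freeing L20


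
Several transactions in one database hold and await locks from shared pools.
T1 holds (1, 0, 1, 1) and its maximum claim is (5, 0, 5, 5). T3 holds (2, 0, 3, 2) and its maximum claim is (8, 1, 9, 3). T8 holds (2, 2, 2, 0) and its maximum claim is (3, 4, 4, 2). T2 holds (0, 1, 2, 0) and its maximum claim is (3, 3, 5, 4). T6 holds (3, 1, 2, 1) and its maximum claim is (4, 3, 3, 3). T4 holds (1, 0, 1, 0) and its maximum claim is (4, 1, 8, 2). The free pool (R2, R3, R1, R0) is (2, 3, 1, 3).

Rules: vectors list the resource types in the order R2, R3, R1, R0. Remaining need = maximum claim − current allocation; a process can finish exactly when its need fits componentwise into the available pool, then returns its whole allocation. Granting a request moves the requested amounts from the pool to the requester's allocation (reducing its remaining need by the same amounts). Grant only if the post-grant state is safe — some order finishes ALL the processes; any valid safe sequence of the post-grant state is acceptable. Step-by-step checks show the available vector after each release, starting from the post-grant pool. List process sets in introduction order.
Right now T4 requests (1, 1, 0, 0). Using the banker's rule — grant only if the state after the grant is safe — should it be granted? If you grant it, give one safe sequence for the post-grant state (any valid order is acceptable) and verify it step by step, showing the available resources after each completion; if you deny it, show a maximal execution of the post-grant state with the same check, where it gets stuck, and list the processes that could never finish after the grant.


GRANT. The post-grant state is safe; one safe sequence: T6, T8, T2, T4, T3, T1.
Key observation: granting shrinks the pool to (1, 2, 1, 3), yet T6 still fits and the chain goes through.
Step-by-step check of the post-grant state:
  pool = (1, 2, 1, 3)
  T6 needs (1, 2, 1, 2) <= (1, 2, 1, 3) -> finishes; pool += (3, 1, 2, 1) = (4, 3, 3, 4)
  T8 needs (1, 2, 2, 2) <= (4, 3, 3, 4) -> finishes; pool += (2, 2, 2, 0) = (6, 5, 5, 4)
  T2 needs (3, 2, 3, 4) <= (6, 5, 5, 4) -> finishes; pool += (0, 1, 2, 0) = (6, 6, 7, 4)
  T4 needs (2, 0, 7, 2) <= (6, 6, 7, 4) -> finishes; pool += (2, 1, 1, 0) = (8, 7, 8, 4)
  T3 needs (6, 1, 6, 1) <= (8, 7, 8, 4) -> finishes; pool += (2, 0, 3, 2) = (10, 7, 11, 6)
  T1 needs (4, 0, 4, 4) <= (10, 7, 11, 6) -> finishes; pool += (1, 0, 1, 1) = (11, 7, 12, 7)


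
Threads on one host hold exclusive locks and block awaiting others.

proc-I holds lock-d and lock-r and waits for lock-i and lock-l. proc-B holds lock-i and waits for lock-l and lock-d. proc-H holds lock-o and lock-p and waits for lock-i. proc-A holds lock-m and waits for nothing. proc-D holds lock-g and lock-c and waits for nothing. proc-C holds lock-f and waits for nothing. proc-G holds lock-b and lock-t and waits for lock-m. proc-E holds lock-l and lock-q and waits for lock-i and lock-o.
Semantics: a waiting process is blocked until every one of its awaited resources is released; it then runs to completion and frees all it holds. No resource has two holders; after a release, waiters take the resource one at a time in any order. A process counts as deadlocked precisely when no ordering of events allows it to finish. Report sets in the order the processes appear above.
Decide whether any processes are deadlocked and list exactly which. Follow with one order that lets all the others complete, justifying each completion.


The deadlocked set is proc-I, proc-B, proc-H and proc-E.
Key observation: the cycle proc-I -> proc-B -> proc-I can never break — each member waits on the next; proc-H and proc-E are caught in further circular waits.
The rest can finish in the order proc-D, proc-C, proc-A, proc-G.
Step-by-step check:
  proc-D: no waits; runs immediately, freeing lock-g and lock-c
  proc-C: no waits; runs immediately, freeing lock-f
  proc-A: no waits; runs immediately, freeing lock-m
  proc-G waits on lock-m — all released -> runs and releases lock-b and lock-t


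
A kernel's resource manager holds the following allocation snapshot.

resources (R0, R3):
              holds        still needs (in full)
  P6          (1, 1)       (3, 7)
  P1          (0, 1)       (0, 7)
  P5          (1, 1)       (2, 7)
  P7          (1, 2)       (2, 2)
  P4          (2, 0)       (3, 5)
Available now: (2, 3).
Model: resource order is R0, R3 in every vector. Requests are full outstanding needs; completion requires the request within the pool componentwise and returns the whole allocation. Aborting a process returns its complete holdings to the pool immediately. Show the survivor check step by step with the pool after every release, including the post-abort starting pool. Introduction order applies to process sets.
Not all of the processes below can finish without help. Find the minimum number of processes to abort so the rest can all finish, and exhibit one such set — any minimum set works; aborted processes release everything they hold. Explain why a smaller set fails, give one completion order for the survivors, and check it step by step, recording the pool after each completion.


Minimum abort set: P1 and P5.
Key observation: P6 was stuck for good until P1 and P5 gave back (1, 2); in the order shown it finishes at step 2.
Minimality, checking each single-abort alternative: P6 alone leaves P1 blocked (short on R3); P1 alone leaves P6 blocked (short on R3); P5 alone leaves P6 blocked (short on R3); P7 alone leaves P6 blocked (short on R3); P4 alone leaves P6 blocked (short on R3).
One survivor order: P7, P6, P4. Step-by-step check (post-abort pool first):
  pool = (3, 5)
  P7: need (2, 2) fits (3, 5); releases (1, 2), pool now (4, 7)
  P6: need (3, 7) fits (4, 7); releases (1, 1), pool now (5, 8)
  P4: need (3, 5) fits (5, 8); releases (2, 0), pool now (7, 8)


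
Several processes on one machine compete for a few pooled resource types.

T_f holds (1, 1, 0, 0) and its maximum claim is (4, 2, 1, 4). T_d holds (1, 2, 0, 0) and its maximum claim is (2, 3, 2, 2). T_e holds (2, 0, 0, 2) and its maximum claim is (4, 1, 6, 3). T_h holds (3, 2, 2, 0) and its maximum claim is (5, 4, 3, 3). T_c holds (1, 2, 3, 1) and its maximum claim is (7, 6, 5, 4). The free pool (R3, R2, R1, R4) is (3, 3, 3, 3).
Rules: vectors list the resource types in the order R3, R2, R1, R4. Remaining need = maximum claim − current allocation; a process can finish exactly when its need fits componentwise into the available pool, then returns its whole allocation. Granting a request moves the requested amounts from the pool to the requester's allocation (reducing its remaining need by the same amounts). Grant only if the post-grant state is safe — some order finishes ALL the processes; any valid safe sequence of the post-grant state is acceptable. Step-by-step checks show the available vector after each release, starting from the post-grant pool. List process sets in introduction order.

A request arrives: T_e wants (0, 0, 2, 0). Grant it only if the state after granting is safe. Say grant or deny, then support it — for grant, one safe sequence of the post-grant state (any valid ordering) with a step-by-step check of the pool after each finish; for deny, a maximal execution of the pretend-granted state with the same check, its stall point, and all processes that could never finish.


GRANT — the state after the grant stays safe, e.g. via T_h, T_c, T_e, T_f, T_d.
Key observation: after the grant the pool drops to (3, 3, 1, 3), which still lets T_h finish first and unwind the rest.
Verifying the post-grant state step by step:
  pool = (3, 3, 1, 3)
  T_h needs (2, 2, 1, 3) <= (3, 3, 1, 3) -> finishes; pool += (3, 2, 2, 0) = (6, 5, 3, 3)
  T_c needs (6, 4, 2, 3) <= (6, 5, 3, 3) -> finishes; pool += (1, 2, 3, 1) = (7, 7, 6, 4)
  T_e needs (2, 1, 4, 1) <= (7, 7, 6, 4) -> finishes; pool += (2, 0, 2, 2) = (9, 7, 8, 6)
  T_f needs (3, 1, 1, 4) <= (9, 7, 8, 6) -> finishes; pool += (1, 1, 0, 0) = (10, 8, 8, 6)
  T_d needs (1, 1, 2, 2) <= (10, 8, 8, 6) -> finishes; pool += (1, 2, 0, 0) = (11, 10, 8, 6)
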